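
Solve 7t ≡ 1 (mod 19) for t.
11

Using Extended Euclidean Algorithm:
gcd(7, 19) = 1
Bezout coefficients: 7 × -8 + 19 × 3 = 1
So 7 × -8 ≡ 1 (mod 19)
The inverse is -8 mod 19 = 11
Verification: 7 × 11 = 77 = 4 × 19 + 1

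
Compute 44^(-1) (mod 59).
55

Using Extended Euclidean Algorithm:
gcd(44, 59) = 1
Bezout coefficients: 44 × -4 + 59 × 3 = 1
So 44 × -4 ≡ 1 (mod 59)
The inverse is -4 mod 59 = 55
Verification: 44 × 55 = 2420 = 41 × 59 + 1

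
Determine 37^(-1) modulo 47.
37^(-1) ≡ 14 (mod 47). Verification: 37 × 14 = 518 ≡ 1 (mod 47)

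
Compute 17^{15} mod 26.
25

Using successive squaring:
Binary expansion of 15: 1111
Powers of 17 mod 26 (each is the square of the previous):
  17^1 ≡ 17 (mod 26)
  17^2 ≡ 17² = 289 ≡ 3 (mod 26)
  17^4 ≡ 3² = 9 ≡ 9 (mod 26)
  17^8 ≡ 9² = 81 ≡ 3 (mod 26)
15 = 8 + 4 + 2 + 1, so 17^15 = 17^8 × 17^4 × 17^2 × 17^1 ≡ 3 × 9 × 3 × 17 (mod 26)
Multiplying step by step:
  3 × 9 = 27 ≡ 1 (mod 26)
  1 × 3 = 3 ≡ 3 (mod 26)
  3 × 17 = 51 ≡ 25 (mod 26)
Result: 17^15 ≡ 25 (mod 26)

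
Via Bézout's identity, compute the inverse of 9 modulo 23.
Extended GCD: 9(-5) + 23(2) = 1. So 9^(-1) ≡ 18 ≡ 18 (mod 23). Verify: 9 × 18 = 162 ≡ 1 (mod 23)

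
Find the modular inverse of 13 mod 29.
13^(-1) ≡ 9 (mod 29). Verification: 13 × 9 = 117 ≡ 1 (mod 29)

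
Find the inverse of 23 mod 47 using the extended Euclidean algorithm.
Extended GCD: 23(-2) + 47(1) = 1. So 23^(-1) ≡ 45 ≡ 45 (mod 47). Verify: 23 × 45 = 1035 ≡ 1 (mod 47)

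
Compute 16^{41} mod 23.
12

Using successive squaring:
Binary expansion of 41: 101001
Powers of 16 mod 23 (each is the square of the previous):
  16^1 ≡ 16 (mod 23)
  16^2 ≡ 16² = 256 ≡ 3 (mod 23)
  16^4 ≡ 3² = 9 ≡ 9 (mod 23)
  16^8 ≡ 9² = 81 ≡ 12 (mod 23)
  16^16 ≡ 12² = 144 ≡ 6 (mod 23)
  16^32 ≡ 6² = 36 ≡ 13 (mod 23)
41 = 32 + 8 + 1, so 16^41 = 16^32 × 16^8 × 16^1 ≡ 13 × 12 × 16 (mod 23)
Multiplying step by step:
  13 × 12 = 156 ≡ 18 (mod 23)
  18 × 16 = 288 ≡ 12 (mod 23)
Result: 16^41 ≡ 12 (mod 23)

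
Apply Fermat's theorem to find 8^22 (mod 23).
By Fermat's Little Theorem, 8^{22} ≡ 1 (mod 23) since 23 is prime and gcd(8, 23) = 1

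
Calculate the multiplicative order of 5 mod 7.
Powers of 5 mod 7: 5^1≡5, 5^2≡4, 5^3≡6, 5^4≡2, 5^5≡3, 5^6≡1. Order = 6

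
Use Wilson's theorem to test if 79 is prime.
(78)! mod 79 = 78. Since 78 ≡ -1 (mod 79), 79 is prime.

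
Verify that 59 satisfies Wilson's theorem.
(58)! mod 59 = 58. Since this equals -1 (mod 59), Wilson confirms 59 is prime.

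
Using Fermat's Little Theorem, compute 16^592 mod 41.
By Fermat: 16^{40} ≡ 1 (mod 41). 592 ≡ 32 (mod 40). So 16^{592} ≡ 16^{32} ≡ 10 (mod 41)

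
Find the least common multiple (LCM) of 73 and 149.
10877

First find GCD(73, 149) using the Euclidean algorithm:
73 = 0 × 149 + 73
149 = 2 × 73 + 3
73 = 24 × 3 + 1
3 = 3 × 1 + 0
GCD(73, 149) = 1

LCM formula: LCM(a, b) = (a × b) / GCD(a, b)
LCM(73, 149) = (73 × 149) / 1
LCM(73, 149) = 10877 / 1
LCM(73, 149) = 10877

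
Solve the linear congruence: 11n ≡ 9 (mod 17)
7

Since gcd(11, 17) = 1 divides 9, a solution exists.
Multiply both sides by the inverse of 11 mod 17:
  11^(-1) mod 17 = 14
  x ≡ 14 × 9 ≡ 126 ≡ 7 (mod 17)
Verification: 11 × 7 = 77 = 4 × 17 + 9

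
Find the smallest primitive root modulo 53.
2

A primitive root g modulo p has order p-1 = 52
Prime divisors of 52: [2, 13]
g is a primitive root iff g^(52/q) ≢ 1 (mod 53) for each prime divisor q
Testing small values:
  g = 2: 2^26 ≡ 52, 2^4 ≡ 16 (mod 53) → none is 1, primitive root!
The smallest primitive root is 2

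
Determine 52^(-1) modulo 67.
52^(-1) ≡ 58 (mod 67). Verification: 52 × 58 = 3016 ≡ 1 (mod 67)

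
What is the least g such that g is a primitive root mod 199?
p - 1 = 198 has prime divisors 2, 3, 11. h is a primitive root mod 199 iff h^(198/q) ≢ 1 (mod 199) for each such q.
h = 2: 2^99 ≡ 1, 2^66 ≡ 106, 2^18 ≡ 61 (mod 199); 2^99 ≡ 1, so not a primitive root.
h = 3: 3^99 ≡ 198, 3^66 ≡ 106, 3^18 ≡ 125 (mod 199); none is 1, so 3 has order 198 and is a primitive root.
The smallest primitive root mod 199 is g = 3.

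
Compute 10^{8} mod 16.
0

Using successive squaring:
Binary expansion of 8: 1000
Powers of 10 mod 16 (each is the square of the previous):
  10^1 ≡ 10 (mod 16)
  10^2 ≡ 10² = 100 ≡ 4 (mod 16)
  10^4 ≡ 4² = 16 ≡ 0 (mod 16)
  10^8 ≡ 0² = 0 ≡ 0 (mod 16)
8 is a power of 2, so 10^8 is the last square: ≡ 0 (mod 16)
Result: 10^8 ≡ 0 (mod 16)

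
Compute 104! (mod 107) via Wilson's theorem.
(106)! = (104)! × (105) × (106) ≡ -1 (mod 107). So (104)! ≡ -1 × [(106)(105)]^(-1) ≡ 53 (mod 107)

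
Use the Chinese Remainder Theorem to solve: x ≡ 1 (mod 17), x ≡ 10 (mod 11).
120

Using the Chinese Remainder Theorem:
M = product of moduli = 187
For equation 1: M_1 = 11, 11 ≡ 11 (mod 17), inverse of 11 mod 17 is 14 (check: 11 × 14 = 154 ≡ 1 (mod 17))
For equation 2: M_2 = 17, 17 ≡ 6 (mod 11), inverse of 17 mod 11 is 2 (check: 6 × 2 = 12 ≡ 1 (mod 11))
Combine: x ≡ Σ r_i×M_i×(M_i⁻¹ mod m_i) = 1×11×14 + 10×17×2 = 154 + 340 = 494
494 mod 187 = 120
x ≡ 120 (mod 187)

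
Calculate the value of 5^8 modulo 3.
5 ≡ 2 (mod 3). 8 = 8 (binary 1000). Repeated squaring mod 3: 2^1 ≡ 2; 2^2 ≡ 2² = 4 ≡ 1; 2^4 ≡ 1² = 1 ≡ 1; 2^8 ≡ 1² = 1 ≡ 1. So 5^8 ≡ 1 (mod 3).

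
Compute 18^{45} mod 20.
8

Using successive squaring:
Binary expansion of 45: 101101
Powers of 18 mod 20 (each is the square of the previous):
  18^1 ≡ 18 (mod 20)
  18^2 ≡ 18² = 324 ≡ 4 (mod 20)
  18^4 ≡ 4² = 16 ≡ 16 (mod 20)
  18^8 ≡ 16² = 256 ≡ 16 (mod 20)
  18^16 ≡ 16² = 256 ≡ 16 (mod 20)
  18^32 ≡ 16² = 256 ≡ 16 (mod 20)
45 = 32 + 8 + 4 + 1, so 18^45 = 18^32 × 18^8 × 18^4 × 18^1 ≡ 16 × 16 × 16 × 18 (mod 20)
Multiplying step by step:
  16 × 16 = 256 ≡ 16 (mod 20)
  16 × 16 = 256 ≡ 16 (mod 20)
  16 × 18 = 288 ≡ 8 (mod 20)
Result: 18^45 ≡ 8 (mod 20)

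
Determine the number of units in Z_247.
216

Prime factorization: 247 = 13 × 19
Using the formula φ(n) = n × Π(1 - 1/p) for each prime factor p:
φ(247) = 247 × (1 - 1/13) × (1 - 1/19)
φ(247) = 216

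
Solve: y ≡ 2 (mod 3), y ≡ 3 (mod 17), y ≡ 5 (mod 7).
M = 3 × 17 × 7 = 357. M₁ = 119, y₁ ≡ 2 (mod 3). M₂ = 21, y₂ ≡ 13 (mod 17). M₃ = 51, y₃ ≡ 4 (mod 7). y = 2×119×2 + 3×21×13 + 5×51×4 ≡ 173 (mod 357)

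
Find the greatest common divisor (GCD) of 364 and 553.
7

Using the Euclidean algorithm:
364 = 0 × 553 + 364
553 = 1 × 364 + 189
364 = 1 × 189 + 175
189 = 1 × 175 + 14
175 = 12 × 14 + 7
14 = 2 × 7 + 0

GCD(364, 553) = 7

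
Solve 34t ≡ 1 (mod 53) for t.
34^(-1) ≡ 39 (mod 53). Verification: 34 × 39 = 1326 ≡ 1 (mod 53)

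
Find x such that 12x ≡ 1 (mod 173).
12^(-1) ≡ 101 (mod 173). Verification: 12 × 101 = 1212 ≡ 1 (mod 173)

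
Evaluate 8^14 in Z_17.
Using repeated squaring. 14 = 8 + 4 + 2 (binary 1110). Repeated squaring mod 17: 8^1 ≡ 8; 8^2 ≡ 8² = 64 ≡ 13; 8^4 ≡ 13² = 169 ≡ 16; 8^8 ≡ 16² = 256 ≡ 1. Multiply: 8^14 = 8^8 × 8^4 × 8^2 ≡ 1 × 16 × 13 (mod 17): 1 × 16 = 16 ≡ 16; 16 × 13 = 208 ≡ 4. So 8^14 ≡ 4 (mod 17).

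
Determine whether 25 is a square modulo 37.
By Euler's criterion: 25^{18} ≡ 1 (mod 37). Since this equals 1, 25 is a QR.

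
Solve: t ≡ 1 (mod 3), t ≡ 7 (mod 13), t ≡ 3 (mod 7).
M = 3 × 13 × 7 = 273. M₁ = 91, y₁ ≡ 1 (mod 3). M₂ = 21, y₂ ≡ 5 (mod 13). M₃ = 39, y₃ ≡ 2 (mod 7). t = 1×91×1 + 7×21×5 + 3×39×2 ≡ 241 (mod 273)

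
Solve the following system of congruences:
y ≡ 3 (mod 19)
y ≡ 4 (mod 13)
212

Using the Chinese Remainder Theorem:
M = product of moduli = 247
For equation 1: M_1 = 13, 13 ≡ 13 (mod 19), inverse of 13 mod 19 is 3 (check: 13 × 3 = 39 ≡ 1 (mod 19))
For equation 2: M_2 = 19, 19 ≡ 6 (mod 13), inverse of 19 mod 13 is 11 (check: 6 × 11 = 66 ≡ 1 (mod 13))
Combine: y ≡ Σ r_i×M_i×(M_i⁻¹ mod m_i) = 3×13×3 + 4×19×11 = 117 + 836 = 953
953 mod 247 = 212
y ≡ 212 (mod 247)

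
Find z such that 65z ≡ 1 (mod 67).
65^(-1) ≡ 33 (mod 67). Verification: 65 × 33 = 2145 ≡ 1 (mod 67)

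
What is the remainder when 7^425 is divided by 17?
Using Fermat: 7^{16} ≡ 1 (mod 17). 425 ≡ 9 (mod 16). So 7^{425} ≡ 7^{9} ≡ 10 (mod 17)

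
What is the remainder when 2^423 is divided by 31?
Using Fermat: 2^{30} ≡ 1 (mod 31). 423 ≡ 3 (mod 30). So 2^{423} ≡ 2^{3} ≡ 8 (mod 31)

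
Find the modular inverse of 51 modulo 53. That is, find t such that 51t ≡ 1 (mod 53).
26

Using Extended Euclidean Algorithm:
gcd(51, 53) = 1
Bezout coefficients: 51 × 26 + 53 × -25 = 1
So 51 × 26 ≡ 1 (mod 53)
The inverse is 26 mod 53 = 26
Verification: 51 × 26 = 1326 = 25 × 53 + 1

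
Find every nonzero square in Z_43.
QRs mod 43: {1, 4, 6, 9, 10, 11, 13, 14, 15, 16, 17, 21, 23, 24, 25, 31, 35, 36, 38, 40, 41}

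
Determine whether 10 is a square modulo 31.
By Euler's criterion: 10^{15} ≡ 1 (mod 31). Since this equals 1, 10 is a QR.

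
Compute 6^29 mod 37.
Using repeated squaring. 29 = 16 + 8 + 4 + 1 (binary 11101). Repeated squaring mod 37: 6^1 ≡ 6; 6^2 ≡ 6² = 36 ≡ 36; 6^4 ≡ 36² = 1296 ≡ 1; 6^8 ≡ 1² = 1 ≡ 1; 6^16 ≡ 1² = 1 ≡ 1. Multiply: 6^29 = 6^16 × 6^8 × 6^4 × 6^1 ≡ 1 × 1 × 1 × 6 (mod 37): 1 × 1 = 1 ≡ 1; 1 × 1 = 1 ≡ 1; 1 × 6 = 6 ≡ 6. So 6^29 ≡ 6 (mod 37).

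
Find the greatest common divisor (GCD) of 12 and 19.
1

Using the Euclidean algorithm:
12 = 0 × 19 + 12
19 = 1 × 12 + 7
12 = 1 × 7 + 5
7 = 1 × 5 + 2
5 = 2 × 2 + 1
2 = 2 × 1 + 0

GCD(12, 19) = 1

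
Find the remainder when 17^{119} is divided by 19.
By Fermat: 17^{18} ≡ 1 (mod 19). 119 = 6×18 + 11. So 17^{119} ≡ 17^{11} ≡ 4 (mod 19)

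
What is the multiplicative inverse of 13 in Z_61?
13^(-1) ≡ 47 (mod 61). Verification: 13 × 47 = 611 ≡ 1 (mod 61)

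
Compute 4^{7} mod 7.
4

Using successive squaring:
Binary expansion of 7: 111
Powers of 4 mod 7 (each is the square of the previous):
  4^1 ≡ 4 (mod 7)
  4^2 ≡ 4² = 16 ≡ 2 (mod 7)
  4^4 ≡ 2² = 4 ≡ 4 (mod 7)
7 = 4 + 2 + 1, so 4^7 = 4^4 × 4^2 × 4^1 ≡ 4 × 2 × 4 (mod 7)
Multiplying step by step:
  4 × 2 = 8 ≡ 1 (mod 7)
  1 × 4 = 4 ≡ 4 (mod 7)
Result: 4^7 ≡ 4 (mod 7)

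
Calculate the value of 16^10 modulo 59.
10 = 8 + 2 (binary 1010). Repeated squaring mod 59: 16^1 ≡ 16; 16^2 ≡ 16² = 256 ≡ 20; 16^4 ≡ 20² = 400 ≡ 46; 16^8 ≡ 46² = 2116 ≡ 51. Multiply: 16^10 = 16^8 × 16^2 ≡ 51 × 20 (mod 59): 51 × 20 = 1020 ≡ 17. So 16^10 ≡ 17 (mod 59).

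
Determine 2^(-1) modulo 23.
2^(-1) ≡ 12 (mod 23). Verification: 2 × 12 = 24 ≡ 1 (mod 23)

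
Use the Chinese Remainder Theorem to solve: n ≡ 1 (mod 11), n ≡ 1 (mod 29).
1

Using the Chinese Remainder Theorem:
M = product of moduli = 319
For equation 1: M_1 = 29, 29 ≡ 7 (mod 11), inverse of 29 mod 11 is 8 (check: 7 × 8 = 56 ≡ 1 (mod 11))
For equation 2: M_2 = 11, 11 ≡ 11 (mod 29), inverse of 11 mod 29 is 8 (check: 11 × 8 = 88 ≡ 1 (mod 29))
Combine: n ≡ Σ r_i×M_i×(M_i⁻¹ mod m_i) = 1×29×8 + 1×11×8 = 232 + 88 = 320
320 mod 319 = 1
n ≡ 1 (mod 319)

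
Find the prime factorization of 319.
11 × 29

Divide by primes starting from smallest:
319 ÷ 11 = 29
29 ÷ 29 = 1

319 = 11 × 29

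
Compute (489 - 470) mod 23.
19

(489 - 470) = 19
19 mod 23 = 19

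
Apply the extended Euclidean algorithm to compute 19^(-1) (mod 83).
Extended GCD: 19(35) + 83(-8) = 1. So 19^(-1) ≡ 35 ≡ 35 (mod 83). Verify: 19 × 35 = 665 ≡ 1 (mod 83)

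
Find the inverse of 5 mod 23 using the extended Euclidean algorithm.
Extended GCD: 5(-9) + 23(2) = 1. So 5^(-1) ≡ 14 ≡ 14 (mod 23). Verify: 5 × 14 = 70 ≡ 1 (mod 23)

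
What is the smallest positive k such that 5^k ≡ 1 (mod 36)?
Powers of 5 mod 36: 5^1≡5, 5^2≡25, 5^3≡17, 5^4≡13, 5^5≡29, 5^6≡1. Order = 6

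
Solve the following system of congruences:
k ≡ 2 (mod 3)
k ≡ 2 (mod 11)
2

Using the Chinese Remainder Theorem:
M = product of moduli = 33
For equation 1: M_1 = 11, 11 ≡ 2 (mod 3), inverse of 11 mod 3 is 2 (check: 2 × 2 = 4 ≡ 1 (mod 3))
For equation 2: M_2 = 3, 3 ≡ 3 (mod 11), inverse of 3 mod 11 is 4 (check: 3 × 4 = 12 ≡ 1 (mod 11))
Combine: k ≡ Σ r_i×M_i×(M_i⁻¹ mod m_i) = 2×11×2 + 2×3×4 = 44 + 24 = 68
68 mod 33 = 2
k ≡ 2 (mod 33)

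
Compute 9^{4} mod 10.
1

Using successive squaring:
Binary expansion of 4: 100
Powers of 9 mod 10 (each is the square of the previous):
  9^1 ≡ 9 (mod 10)
  9^2 ≡ 9² = 81 ≡ 1 (mod 10)
  9^4 ≡ 1² = 1 ≡ 1 (mod 10)
4 is a power of 2, so 9^4 is the last square: ≡ 1 (mod 10)
Result: 9^4 ≡ 1 (mod 10)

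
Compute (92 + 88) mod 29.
6

(92 + 88) = 180
180 mod 29 = 6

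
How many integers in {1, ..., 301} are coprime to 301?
252

Prime factorization: 301 = 7 × 43
Using the formula φ(n) = n × Π(1 - 1/p) for each prime factor p:
φ(301) = 301 × (1 - 1/7) × (1 - 1/43)
φ(301) = 252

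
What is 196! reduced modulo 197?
By Wilson's theorem, (196)! ≡ -1 ≡ 196 (mod 197)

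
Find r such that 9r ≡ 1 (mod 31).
9^(-1) ≡ 7 (mod 31). Verification: 9 × 7 = 63 ≡ 1 (mod 31)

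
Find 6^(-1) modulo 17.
3

Using Extended Euclidean Algorithm:
gcd(6, 17) = 1
Bezout coefficients: 6 × 3 + 17 × -1 = 1
So 6 × 3 ≡ 1 (mod 17)
The inverse is 3 mod 17 = 3
Verification: 6 × 3 = 18 = 1 × 17 + 1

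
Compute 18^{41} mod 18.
0

Using successive squaring:
Binary expansion of 41: 101001
Powers of 18 mod 18 (each is the square of the previous):
  18^1 ≡ 0 (mod 18)
  18^2 ≡ 0² = 0 ≡ 0 (mod 18)
  18^4 ≡ 0² = 0 ≡ 0 (mod 18)
  18^8 ≡ 0² = 0 ≡ 0 (mod 18)
  18^16 ≡ 0² = 0 ≡ 0 (mod 18)
  18^32 ≡ 0² = 0 ≡ 0 (mod 18)
41 = 32 + 8 + 1, so 18^41 = 18^32 × 18^8 × 18^1 ≡ 0 × 0 × 0 (mod 18)
Multiplying step by step:
  0 × 0 = 0 ≡ 0 (mod 18)
  0 × 0 = 0 ≡ 0 (mod 18)
Result: 18^41 ≡ 0 (mod 18)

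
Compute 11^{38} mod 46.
41

Using successive squaring:
Binary expansion of 38: 100110
Powers of 11 mod 46 (each is the square of the previous):
  11^1 ≡ 11 (mod 46)
  11^2 ≡ 11² = 121 ≡ 29 (mod 46)
  11^4 ≡ 29² = 841 ≡ 13 (mod 46)
  11^8 ≡ 13² = 169 ≡ 31 (mod 46)
  11^16 ≡ 31² = 961 ≡ 41 (mod 46)
  11^32 ≡ 41² = 1681 ≡ 25 (mod 46)
38 = 32 + 4 + 2, so 11^38 = 11^32 × 11^4 × 11^2 ≡ 25 × 13 × 29 (mod 46)
Multiplying step by step:
  25 × 13 = 325 ≡ 3 (mod 46)
  3 × 29 = 87 ≡ 41 (mod 46)
Result: 11^38 ≡ 41 (mod 46)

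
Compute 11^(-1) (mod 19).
11^(-1) ≡ 7 (mod 19). Verification: 11 × 7 = 77 ≡ 1 (mod 19)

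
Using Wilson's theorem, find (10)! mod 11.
By Wilson's theorem, (10)! ≡ -1 ≡ 10 (mod 11)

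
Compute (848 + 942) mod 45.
35

(848 + 942) = 1790
1790 mod 45 = 35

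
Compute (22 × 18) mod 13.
6

(22 × 18) = 396
396 mod 13 = 6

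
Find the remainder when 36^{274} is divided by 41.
By Fermat: 36^{40} ≡ 1 (mod 41). 274 = 6×40 + 34. So 36^{274} ≡ 36^{34} ≡ 31 (mod 41)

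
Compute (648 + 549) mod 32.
13

(648 + 549) = 1197
1197 mod 32 = 13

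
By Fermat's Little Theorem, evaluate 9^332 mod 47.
By Fermat: 9^{46} ≡ 1 (mod 47). 332 ≡ 10 (mod 46). So 9^{332} ≡ 9^{10} ≡ 7 (mod 47)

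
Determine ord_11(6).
Powers of 6 mod 11: 6^1≡6, 6^2≡3, 6^3≡7, 6^4≡9, 6^5≡10, 6^6≡5, 6^7≡8, 6^8≡4, 6^9≡2, 6^10≡1. Order = 10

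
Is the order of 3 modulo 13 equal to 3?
Yes, ord_13(3) = 3.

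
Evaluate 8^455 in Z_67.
Using Fermat: 8^{66} ≡ 1 (mod 67). 455 ≡ 59 (mod 66). So 8^{455} ≡ 8^{59} ≡ 58 (mod 67)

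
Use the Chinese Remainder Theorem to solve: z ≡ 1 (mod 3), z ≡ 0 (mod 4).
M = 3 × 4 = 12. M₁ = 4, y₁ ≡ 1 (mod 3). M₂ = 3, y₂ ≡ 3 (mod 4). z = 1×4×1 + 0×3×3 ≡ 4 (mod 12)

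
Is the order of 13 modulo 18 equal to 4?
No, the actual order is 3, not 4.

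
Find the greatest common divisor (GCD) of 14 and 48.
2

Using the Euclidean algorithm:
14 = 0 × 48 + 14
48 = 3 × 14 + 6
14 = 2 × 6 + 2
6 = 3 × 2 + 0

GCD(14, 48) = 2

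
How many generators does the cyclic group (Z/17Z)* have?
8

The number of primitive roots modulo p is φ(p-1) = φ(16)
φ(16) = 8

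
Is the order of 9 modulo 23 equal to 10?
No, the actual order is 11, not 10.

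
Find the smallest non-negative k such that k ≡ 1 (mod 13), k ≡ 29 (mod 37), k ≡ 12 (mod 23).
1990

Using the Chinese Remainder Theorem:
M = product of moduli = 11063
For equation 1: M_1 = 851, 851 ≡ 6 (mod 13), inverse of 851 mod 13 is 11 (check: 6 × 11 = 66 ≡ 1 (mod 13))
For equation 2: M_2 = 299, 299 ≡ 3 (mod 37), inverse of 299 mod 37 is 25 (check: 3 × 25 = 75 ≡ 1 (mod 37))
For equation 3: M_3 = 481, 481 ≡ 21 (mod 23), inverse of 481 mod 23 is 11 (check: 21 × 11 = 231 ≡ 1 (mod 23))
Combine: k ≡ Σ r_i×M_i×(M_i⁻¹ mod m_i) = 1×851×11 + 29×299×25 + 12×481×11 = 9361 + 216775 + 63492 = 289628
289628 mod 11063 = 1990
k ≡ 1990 (mod 11063)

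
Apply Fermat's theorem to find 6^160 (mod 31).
By Fermat: 6^{30} ≡ 1 (mod 31). 160 = 5×30 + 10. So 6^{160} ≡ 6^{10} ≡ 25 (mod 31)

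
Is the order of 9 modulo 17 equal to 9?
No, the actual order is 8, not 9.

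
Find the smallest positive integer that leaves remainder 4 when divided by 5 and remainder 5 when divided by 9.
M = 5 × 9 = 45. M₁ = 9, y₁ ≡ 4 (mod 5). M₂ = 5, y₂ ≡ 2 (mod 9). t = 4×9×4 + 5×5×2 ≡ 14 (mod 45). The smallest positive such number is 14.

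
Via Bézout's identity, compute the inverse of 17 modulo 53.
Extended GCD: 17(25) + 53(-8) = 1. So 17^(-1) ≡ 25 ≡ 25 (mod 53). Verify: 17 × 25 = 425 ≡ 1 (mod 53)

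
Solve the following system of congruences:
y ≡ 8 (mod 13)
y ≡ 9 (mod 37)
268

Using the Chinese Remainder Theorem:
M = product of moduli = 481
For equation 1: M_1 = 37, 37 ≡ 11 (mod 13), inverse of 37 mod 13 is 6 (check: 11 × 6 = 66 ≡ 1 (mod 13))
For equation 2: M_2 = 13, 13 ≡ 13 (mod 37), inverse of 13 mod 37 is 20 (check: 13 × 20 = 260 ≡ 1 (mod 37))
Combine: y ≡ Σ r_i×M_i×(M_i⁻¹ mod m_i) = 8×37×6 + 9×13×20 = 1776 + 2340 = 4116
4116 mod 481 = 268
y ≡ 268 (mod 481)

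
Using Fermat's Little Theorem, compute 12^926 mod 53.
By Fermat: 12^{52} ≡ 1 (mod 53). 926 ≡ 42 (mod 52). So 12^{926} ≡ 12^{42} ≡ 6 (mod 53)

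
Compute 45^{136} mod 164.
37

Using successive squaring:
Binary expansion of 136: 10001000
Powers of 45 mod 164 (each is the square of the previous):
  45^1 ≡ 45 (mod 164)
  45^2 ≡ 45² = 2025 ≡ 57 (mod 164)
  45^4 ≡ 57² = 3249 ≡ 133 (mod 164)
  45^8 ≡ 133² = 17689 ≡ 141 (mod 164)
  45^16 ≡ 141² = 19881 ≡ 37 (mod 164)
  45^32 ≡ 37² = 1369 ≡ 57 (mod 164)
  45^64 ≡ 57² = 3249 ≡ 133 (mod 164)
  45^128 ≡ 133² = 17689 ≡ 141 (mod 164)
136 = 128 + 8, so 45^136 = 45^128 × 45^8 ≡ 141 × 141 (mod 164)
Multiplying step by step:
  141 × 141 = 19881 ≡ 37 (mod 164)
Result: 45^136 ≡ 37 (mod 164)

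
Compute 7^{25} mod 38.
7

Using successive squaring:
Binary expansion of 25: 11001
Powers of 7 mod 38 (each is the square of the previous):
  7^1 ≡ 7 (mod 38)
  7^2 ≡ 7² = 49 ≡ 11 (mod 38)
  7^4 ≡ 11² = 121 ≡ 7 (mod 38)
  7^8 ≡ 7² = 49 ≡ 11 (mod 38)
  7^16 ≡ 11² = 121 ≡ 7 (mod 38)
25 = 16 + 8 + 1, so 7^25 = 7^16 × 7^8 × 7^1 ≡ 7 × 11 × 7 (mod 38)
Multiplying step by step:
  7 × 11 = 77 ≡ 1 (mod 38)
  1 × 7 = 7 ≡ 7 (mod 38)
Result: 7^25 ≡ 7 (mod 38)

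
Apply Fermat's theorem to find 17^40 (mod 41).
By Fermat's Little Theorem, 17^{40} ≡ 1 (mod 41) since 41 is prime and gcd(17, 41) = 1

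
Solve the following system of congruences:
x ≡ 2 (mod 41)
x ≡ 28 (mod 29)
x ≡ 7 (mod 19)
2667

Using the Chinese Remainder Theorem:
M = product of moduli = 22591
For equation 1: M_1 = 551, 551 ≡ 18 (mod 41), inverse of 551 mod 41 is 16 (check: 18 × 16 = 288 ≡ 1 (mod 41))
For equation 2: M_2 = 779, 779 ≡ 25 (mod 29), inverse of 779 mod 29 is 7 (check: 25 × 7 = 175 ≡ 1 (mod 29))
For equation 3: M_3 = 1189, 1189 ≡ 11 (mod 19), inverse of 1189 mod 19 is 7 (check: 11 × 7 = 77 ≡ 1 (mod 19))
Combine: x ≡ Σ r_i×M_i×(M_i⁻¹ mod m_i) = 2×551×16 + 28×779×7 + 7×1189×7 = 17632 + 152684 + 58261 = 228577
228577 mod 22591 = 2667
x ≡ 2667 (mod 22591)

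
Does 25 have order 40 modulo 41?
p - 1 = 40 has prime divisors 2, 5. Check 25^(40/q) mod 41 for each: 25^(40/2) = 25^20 ≡ 1, 25^(40/5) = 25^8 ≡ 37 (mod 41). Since 25^20 ≡ 1 (mod 41), the order of 25 divides 20 (in fact the order is 10) ≠ 40, so it is not a primitive root.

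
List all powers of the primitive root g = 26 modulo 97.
g^1, g^2, ..., g^{96} mod 97: {26, 94, 19, 9, 40, 70, 74, 81, 69, 48, 84, 50, 39, 44, 77, 62, 60, 8, 14, 73, 55, 72, 29, 75, 10, 66, 67, 93, 90, 12, 21, 61, 34, 11, 92, 64, 15, 2, 52, 91, 38, 18, 80, 43, 51, 65, 41, 96, 71, 3, 78, 88, 57, 27, 23, 16, 28, 49, 13, 47, 58, 53, 20, 35, 37, 89, 83, 24, 42, 25, 68, 22, 87, 31, 30, 4, 7, 85, 76, 36, 63, 86, 5, 33, 82, 95, 45, 6, 59, 79, 17, 54, 46, 32, 56, 1}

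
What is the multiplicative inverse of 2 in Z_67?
2^(-1) ≡ 34 (mod 67). Verification: 2 × 34 = 68 ≡ 1 (mod 67)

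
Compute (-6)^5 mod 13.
(-6) ≡ 7 (mod 13). 5 = 4 + 1 (binary 101). Repeated squaring mod 13: 7^1 ≡ 7; 7^2 ≡ 7² = 49 ≡ 10; 7^4 ≡ 10² = 100 ≡ 9. Multiply: (-6)^5 ≡ 7^4 × 7^1 ≡ 9 × 7 (mod 13): 9 × 7 = 63 ≡ 11. So (-6)^5 ≡ 11 (mod 13).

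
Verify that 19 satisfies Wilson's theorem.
(18)! mod 19 = 18. Since this equals -1 (mod 19), Wilson confirms 19 is prime.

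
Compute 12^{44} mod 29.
1

Using successive squaring:
Binary expansion of 44: 101100
Powers of 12 mod 29 (each is the square of the previous):
  12^1 ≡ 12 (mod 29)
  12^2 ≡ 12² = 144 ≡ 28 (mod 29)
  12^4 ≡ 28² = 784 ≡ 1 (mod 29)
  12^8 ≡ 1² = 1 ≡ 1 (mod 29)
  12^16 ≡ 1² = 1 ≡ 1 (mod 29)
  12^32 ≡ 1² = 1 ≡ 1 (mod 29)
44 = 32 + 8 + 4, so 12^44 = 12^32 × 12^8 × 12^4 ≡ 1 × 1 × 1 (mod 29)
Multiplying step by step:
  1 × 1 = 1 ≡ 1 (mod 29)
  1 × 1 = 1 ≡ 1 (mod 29)
Result: 12^44 ≡ 1 (mod 29)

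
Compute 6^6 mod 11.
6 = 4 + 2 (binary 110). Repeated squaring mod 11: 6^1 ≡ 6; 6^2 ≡ 6² = 36 ≡ 3; 6^4 ≡ 3² = 9 ≡ 9. Multiply: 6^6 = 6^4 × 6^2 ≡ 9 × 3 (mod 11): 9 × 3 = 27 ≡ 5. So 6^6 ≡ 5 (mod 11).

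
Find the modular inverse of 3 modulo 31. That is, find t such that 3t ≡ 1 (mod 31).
21

Using Extended Euclidean Algorithm:
gcd(3, 31) = 1
Bezout coefficients: 3 × -10 + 31 × 1 = 1
So 3 × -10 ≡ 1 (mod 31)
The inverse is -10 mod 31 = 21
Verification: 3 × 21 = 63 = 2 × 31 + 1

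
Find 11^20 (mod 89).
Using repeated squaring. 20 = 16 + 4 (binary 10100). Repeated squaring mod 89: 11^1 ≡ 11; 11^2 ≡ 11² = 121 ≡ 32; 11^4 ≡ 32² = 1024 ≡ 45; 11^8 ≡ 45² = 2025 ≡ 67; 11^16 ≡ 67² = 4489 ≡ 39. Multiply: 11^20 = 11^16 × 11^4 ≡ 39 × 45 (mod 89): 39 × 45 = 1755 ≡ 64. So 11^20 ≡ 64 (mod 89).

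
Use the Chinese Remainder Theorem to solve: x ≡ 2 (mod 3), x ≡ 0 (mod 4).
M = 3 × 4 = 12. M₁ = 4, y₁ ≡ 1 (mod 3). M₂ = 3, y₂ ≡ 3 (mod 4). x = 2×4×1 + 0×3×3 ≡ 8 (mod 12)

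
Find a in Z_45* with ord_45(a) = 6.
29 has order 6 mod 45 since 29^{6} ≡ 1 (mod 45) and no smaller power works.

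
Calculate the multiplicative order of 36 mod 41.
Powers of 36 mod 41: 36^1≡36, 36^2≡25, 36^3≡39, 36^4≡10, 36^5≡32, 36^6≡4, 36^7≡21, 36^8≡18, 36^9≡33, 36^10≡40, 36^11≡5, 36^12≡16, 36^13≡2, 36^14≡31, 36^15≡9, 36^16≡37, 36^17≡20, 36^18≡23, 36^19≡8, 36^20≡1. Order = 20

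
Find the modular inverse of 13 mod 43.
13^(-1) ≡ 10 (mod 43). Verification: 13 × 10 = 130 ≡ 1 (mod 43)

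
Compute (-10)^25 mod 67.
Using repeated squaring. (-10) ≡ 57 (mod 67). 25 = 16 + 8 + 1 (binary 11001). Repeated squaring mod 67: 57^1 ≡ 57; 57^2 ≡ 57² = 3249 ≡ 33; 57^4 ≡ 33² = 1089 ≡ 17; 57^8 ≡ 17² = 289 ≡ 21; 57^16 ≡ 21² = 441 ≡ 39. Multiply: (-10)^25 ≡ 57^16 × 57^8 × 57^1 ≡ 39 × 21 × 57 (mod 67): 39 × 21 = 819 ≡ 15; 15 × 57 = 855 ≡ 51. So (-10)^25 ≡ 51 (mod 67).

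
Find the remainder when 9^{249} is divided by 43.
By Fermat: 9^{42} ≡ 1 (mod 43). 249 = 5×42 + 39. So 9^{249} ≡ 9^{39} ≡ 21 (mod 43)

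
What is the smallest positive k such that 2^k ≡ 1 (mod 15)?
Powers of 2 mod 15: 2^1≡2, 2^2≡4, 2^3≡8, 2^4≡1. Order = 4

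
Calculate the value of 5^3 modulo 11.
3 = 2 + 1 (binary 11). Repeated squaring mod 11: 5^1 ≡ 5; 5^2 ≡ 5² = 25 ≡ 3. Multiply: 5^3 = 5^2 × 5^1 ≡ 3 × 5 (mod 11): 3 × 5 = 15 ≡ 4. So 5^3 ≡ 4 (mod 11).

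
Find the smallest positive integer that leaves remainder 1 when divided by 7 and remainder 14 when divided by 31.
M = 7 × 31 = 217. M₁ = 31, y₁ ≡ 5 (mod 7). M₂ = 7, y₂ ≡ 9 (mod 31). k = 1×31×5 + 14×7×9 ≡ 169 (mod 217). The smallest positive such number is 169.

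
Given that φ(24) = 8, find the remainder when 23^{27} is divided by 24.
By Euler: 23^{8} ≡ 1 (mod 24) since gcd(23, 24) = 1. 27 = 3×8 + 3. So 23^{27} ≡ 23^{3} ≡ 23 (mod 24)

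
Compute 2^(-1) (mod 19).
10

Using Extended Euclidean Algorithm:
gcd(2, 19) = 1
Bezout coefficients: 2 × -9 + 19 × 1 = 1
So 2 × -9 ≡ 1 (mod 19)
The inverse is -9 mod 19 = 10
Verification: 2 × 10 = 20 = 1 × 19 + 1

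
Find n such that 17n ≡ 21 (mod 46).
31

Since gcd(17, 46) = 1 divides 21, a solution exists.
Multiply both sides by the inverse of 17 mod 46:
  17^(-1) mod 46 = 19
  x ≡ 19 × 21 ≡ 399 ≡ 31 (mod 46)
Verification: 17 × 31 = 527 = 11 × 46 + 21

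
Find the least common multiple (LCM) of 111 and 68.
7548

First find GCD(111, 68) using the Euclidean algorithm:
111 = 1 × 68 + 43
68 = 1 × 43 + 25
43 = 1 × 25 + 18
25 = 1 × 18 + 7
18 = 2 × 7 + 4
7 = 1 × 4 + 3
4 = 1 × 3 + 1
3 = 3 × 1 + 0
GCD(111, 68) = 1

LCM formula: LCM(a, b) = (a × b) / GCD(a, b)
LCM(111, 68) = (111 × 68) / 1
LCM(111, 68) = 7548 / 1
LCM(111, 68) = 7548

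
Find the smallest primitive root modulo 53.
2

A primitive root g modulo p has order p-1 = 52
Prime divisors of 52: [2, 13]
g is a primitive root iff g^(52/q) ≢ 1 (mod 53) for each prime divisor q
Testing small values:
  g = 2: 2^26 ≡ 52, 2^4 ≡ 16 (mod 53) → none is 1, primitive root!
The smallest primitive root is 2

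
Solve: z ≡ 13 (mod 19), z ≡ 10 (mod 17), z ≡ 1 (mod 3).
M = 19 × 17 × 3 = 969. M₁ = 51, y₁ ≡ 3 (mod 19). M₂ = 57, y₂ ≡ 3 (mod 17). M₃ = 323, y₃ ≡ 2 (mod 3). z = 13×51×3 + 10×57×3 + 1×323×2 ≡ 469 (mod 969)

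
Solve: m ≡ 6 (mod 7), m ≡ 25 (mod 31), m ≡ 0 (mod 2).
M = 7 × 31 × 2 = 434. M₁ = 62, y₁ ≡ 6 (mod 7). M₂ = 14, y₂ ≡ 20 (mod 31). M₃ = 217, y₃ ≡ 1 (mod 2). m = 6×62×6 + 25×14×20 + 0×217×1 ≡ 118 (mod 434)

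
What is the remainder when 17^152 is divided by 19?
Using Fermat: 17^{18} ≡ 1 (mod 19). 152 ≡ 8 (mod 18). So 17^{152} ≡ 17^{8} ≡ 9 (mod 19)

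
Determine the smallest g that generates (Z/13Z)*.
2

A primitive root g modulo p has order p-1 = 12
Prime divisors of 12: [2, 3]
g is a primitive root iff g^(12/q) ≢ 1 (mod 13) for each prime divisor q
Testing small values:
  g = 2: 2^6 ≡ 12, 2^4 ≡ 3 (mod 13) → none is 1, primitive root!
The smallest primitive root is 2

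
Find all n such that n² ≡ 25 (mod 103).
The square roots of 25 mod 103 are 98 and 5. Verify: 98² = 9604 ≡ 25 (mod 103)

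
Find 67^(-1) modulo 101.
98

Using Extended Euclidean Algorithm:
gcd(67, 101) = 1
Bezout coefficients: 67 × -3 + 101 × 2 = 1
So 67 × -3 ≡ 1 (mod 101)
The inverse is -3 mod 101 = 98
Verification: 67 × 98 = 6566 = 65 × 101 + 1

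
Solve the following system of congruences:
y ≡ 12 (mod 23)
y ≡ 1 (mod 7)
127

Using the Chinese Remainder Theorem:
M = product of moduli = 161
For equation 1: M_1 = 7, 7 ≡ 7 (mod 23), inverse of 7 mod 23 is 10 (check: 7 × 10 = 70 ≡ 1 (mod 23))
For equation 2: M_2 = 23, 23 ≡ 2 (mod 7), inverse of 23 mod 7 is 4 (check: 2 × 4 = 8 ≡ 1 (mod 7))
Combine: y ≡ Σ r_i×M_i×(M_i⁻¹ mod m_i) = 12×7×10 + 1×23×4 = 840 + 92 = 932
932 mod 161 = 127
y ≡ 127 (mod 161)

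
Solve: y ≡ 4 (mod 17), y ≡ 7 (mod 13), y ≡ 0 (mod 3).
M = 17 × 13 × 3 = 663. M₁ = 39, y₁ ≡ 7 (mod 17). M₂ = 51, y₂ ≡ 12 (mod 13). M₃ = 221, y₃ ≡ 2 (mod 3). y = 4×39×7 + 7×51×12 + 0×221×2 ≡ 72 (mod 663)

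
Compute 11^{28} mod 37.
26

Using successive squaring:
Binary expansion of 28: 11100
Powers of 11 mod 37 (each is the square of the previous):
  11^1 ≡ 11 (mod 37)
  11^2 ≡ 11² = 121 ≡ 10 (mod 37)
  11^4 ≡ 10² = 100 ≡ 26 (mod 37)
  11^8 ≡ 26² = 676 ≡ 10 (mod 37)
  11^16 ≡ 10² = 100 ≡ 26 (mod 37)
28 = 16 + 8 + 4, so 11^28 = 11^16 × 11^8 × 11^4 ≡ 26 × 10 × 26 (mod 37)
Multiplying step by step:
  26 × 10 = 260 ≡ 1 (mod 37)
  1 × 26 = 26 ≡ 26 (mod 37)
Result: 11^28 ≡ 26 (mod 37)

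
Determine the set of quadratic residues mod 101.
QRs mod 101: {1, 4, 5, 6, 9, 13, 14, 16, 17, 19, 20, 21, 22, 23, 24, 25, 30, 31, 33, 36, 37, 43, 45, 47, 49, 52, 54, 56, 58, 64, 65, 68, 70, 71, 76, 77, 78, 79, 80, 81, 82, 84, 85, 87, 88, 92, 95, 96, 97, 100}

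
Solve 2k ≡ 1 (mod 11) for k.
6

Using Extended Euclidean Algorithm:
gcd(2, 11) = 1
Bezout coefficients: 2 × -5 + 11 × 1 = 1
So 2 × -5 ≡ 1 (mod 11)
The inverse is -5 mod 11 = 6
Verification: 2 × 6 = 12 = 1 × 11 + 1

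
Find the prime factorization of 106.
2 × 53

Divide by primes starting from smallest:
106 ÷ 2 = 53
53 ÷ 53 = 1

106 = 2 × 53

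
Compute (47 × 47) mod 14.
11

(47 × 47) = 2209
2209 mod 14 = 11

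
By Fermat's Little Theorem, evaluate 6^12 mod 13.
By Fermat's Little Theorem, 6^{12} ≡ 1 (mod 13) since 13 is prime and gcd(6, 13) = 1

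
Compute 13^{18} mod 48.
25

Using successive squaring:
Binary expansion of 18: 10010
Powers of 13 mod 48 (each is the square of the previous):
  13^1 ≡ 13 (mod 48)
  13^2 ≡ 13² = 169 ≡ 25 (mod 48)
  13^4 ≡ 25² = 625 ≡ 1 (mod 48)
  13^8 ≡ 1² = 1 ≡ 1 (mod 48)
  13^16 ≡ 1² = 1 ≡ 1 (mod 48)
18 = 16 + 2, so 13^18 = 13^16 × 13^2 ≡ 1 × 25 (mod 48)
Multiplying step by step:
  1 × 25 = 25 ≡ 25 (mod 48)
Result: 13^18 ≡ 25 (mod 48)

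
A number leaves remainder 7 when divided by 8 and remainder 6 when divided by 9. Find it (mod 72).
M = 8 × 9 = 72. M₁ = 9, y₁ ≡ 1 (mod 8). M₂ = 8, y₂ ≡ 8 (mod 9). t = 7×9×1 + 6×8×8 ≡ 15 (mod 72)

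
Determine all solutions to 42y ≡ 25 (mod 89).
79

Since gcd(42, 89) = 1 divides 25, a solution exists.
Multiply both sides by the inverse of 42 mod 89:
  42^(-1) mod 89 = 53
  x ≡ 53 × 25 ≡ 1325 ≡ 79 (mod 89)
Verification: 42 × 79 = 3318 = 37 × 89 + 25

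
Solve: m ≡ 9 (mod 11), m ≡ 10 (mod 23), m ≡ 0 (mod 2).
M = 11 × 23 × 2 = 506. M₁ = 46, y₁ ≡ 6 (mod 11). M₂ = 22, y₂ ≡ 22 (mod 23). M₃ = 253, y₃ ≡ 1 (mod 2). m = 9×46×6 + 10×22×22 + 0×253×1 ≡ 240 (mod 506)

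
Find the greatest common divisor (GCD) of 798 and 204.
6

Using the Euclidean algorithm:
798 = 3 × 204 + 186
204 = 1 × 186 + 18
186 = 10 × 18 + 6
18 = 3 × 6 + 0

GCD(798, 204) = 6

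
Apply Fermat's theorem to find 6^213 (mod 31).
By Fermat: 6^{30} ≡ 1 (mod 31). 213 ≡ 3 (mod 30). So 6^{213} ≡ 6^{3} ≡ 30 (mod 31)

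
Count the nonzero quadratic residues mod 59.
For prime 59, there are (p-1)/2 = (59-1)/2 = 29 quadratic residues (excluding 0).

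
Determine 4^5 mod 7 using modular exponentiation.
5 = 4 + 1 (binary 101). Repeated squaring mod 7: 4^1 ≡ 4; 4^2 ≡ 4² = 16 ≡ 2; 4^4 ≡ 2² = 4 ≡ 4. Multiply: 4^5 = 4^4 × 4^1 ≡ 4 × 4 (mod 7): 4 × 4 = 16 ≡ 2. So 4^5 ≡ 2 (mod 7).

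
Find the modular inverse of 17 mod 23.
17^(-1) ≡ 19 (mod 23). Verification: 17 × 19 = 323 ≡ 1 (mod 23)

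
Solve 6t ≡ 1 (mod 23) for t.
6^(-1) ≡ 4 (mod 23). Verification: 6 × 4 = 24 ≡ 1 (mod 23)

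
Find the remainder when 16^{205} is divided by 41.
By Fermat: 16^{40} ≡ 1 (mod 41). 205 = 5×40 + 5. So 16^{205} ≡ 16^{5} ≡ 1 (mod 41)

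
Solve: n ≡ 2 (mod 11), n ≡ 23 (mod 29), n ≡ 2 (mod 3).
M = 11 × 29 × 3 = 957. M₁ = 87, y₁ ≡ 10 (mod 11). M₂ = 33, y₂ ≡ 22 (mod 29). M₃ = 319, y₃ ≡ 1 (mod 3). n = 2×87×10 + 23×33×22 + 2×319×1 ≡ 893 (mod 957)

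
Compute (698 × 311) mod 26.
4

(698 × 311) = 217078
217078 mod 26 = 4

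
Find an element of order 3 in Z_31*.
5 has order 3 mod 31 since 5^{3} ≡ 1 (mod 31) and no smaller power works.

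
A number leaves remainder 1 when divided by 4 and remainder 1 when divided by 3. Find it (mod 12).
M = 4 × 3 = 12. M₁ = 3, y₁ ≡ 3 (mod 4). M₂ = 4, y₂ ≡ 1 (mod 3). y = 1×3×3 + 1×4×1 ≡ 1 (mod 12)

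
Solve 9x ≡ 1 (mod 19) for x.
17

Using Extended Euclidean Algorithm:
gcd(9, 19) = 1
Bezout coefficients: 9 × -2 + 19 × 1 = 1
So 9 × -2 ≡ 1 (mod 19)
The inverse is -2 mod 19 = 17
Verification: 9 × 17 = 153 = 8 × 19 + 1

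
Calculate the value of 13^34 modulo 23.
Using Fermat: 13^{22} ≡ 1 (mod 23). 34 ≡ 12 (mod 22). So 13^{34} ≡ 13^{12} ≡ 13 (mod 23)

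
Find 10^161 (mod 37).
Using Fermat: 10^{36} ≡ 1 (mod 37). 161 ≡ 17 (mod 36). So 10^{161} ≡ 10^{17} ≡ 26 (mod 37)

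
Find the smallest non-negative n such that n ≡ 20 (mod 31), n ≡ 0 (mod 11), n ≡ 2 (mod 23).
4763

Using the Chinese Remainder Theorem:
M = product of moduli = 7843
For equation 1: M_1 = 253, 253 ≡ 5 (mod 31), inverse of 253 mod 31 is 25 (check: 5 × 25 = 125 ≡ 1 (mod 31))
For equation 2: M_2 = 713, 713 ≡ 9 (mod 11), inverse of 713 mod 11 is 5 (check: 9 × 5 = 45 ≡ 1 (mod 11))
For equation 3: M_3 = 341, 341 ≡ 19 (mod 23), inverse of 341 mod 23 is 17 (check: 19 × 17 = 323 ≡ 1 (mod 23))
Combine: n ≡ Σ r_i×M_i×(M_i⁻¹ mod m_i) = 20×253×25 + 0×713×5 + 2×341×17 = 126500 + 0 + 11594 = 138094
138094 mod 7843 = 4763
n ≡ 4763 (mod 7843)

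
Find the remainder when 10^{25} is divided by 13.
By Fermat: 10^{12} ≡ 1 (mod 13). 25 = 2×12 + 1. So 10^{25} ≡ 10^{1} ≡ 10 (mod 13)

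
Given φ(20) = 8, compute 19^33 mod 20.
By Euler: 19^{8} ≡ 1 (mod 20) since gcd(19, 20) = 1. 33 = 4×8 + 1. So 19^{33} ≡ 19^{1} ≡ 19 (mod 20)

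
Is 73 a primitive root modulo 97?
No

To verify, check if 73^(96/q) ≢ 1 (mod 97) for each prime divisor q of 96
Divisors of 96 = 96: [1, 2, 3, 4, 6, 8, 12, 16, 24, 32, 48, 96]
  73^(96/2) = 73^48 ≡ 1 (mod 97)
  73^(96/3) = 73^32 ≡ 35 (mod 97)
Conclusion: 73 is not a primitive root modulo 97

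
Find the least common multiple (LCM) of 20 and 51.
1020

First find GCD(20, 51) using the Euclidean algorithm:
20 = 0 × 51 + 20
51 = 2 × 20 + 11
20 = 1 × 11 + 9
11 = 1 × 9 + 2
9 = 4 × 2 + 1
2 = 2 × 1 + 0
GCD(20, 51) = 1

LCM formula: LCM(a, b) = (a × b) / GCD(a, b)
LCM(20, 51) = (20 × 51) / 1
LCM(20, 51) = 1020 / 1
LCM(20, 51) = 1020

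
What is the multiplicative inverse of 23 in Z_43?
23^(-1) ≡ 15 (mod 43). Verification: 23 × 15 = 345 ≡ 1 (mod 43)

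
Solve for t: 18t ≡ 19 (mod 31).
20

Since gcd(18, 31) = 1 divides 19, a solution exists.
Multiply both sides by the inverse of 18 mod 31:
  18^(-1) mod 31 = 19
  x ≡ 19 × 19 ≡ 361 ≡ 20 (mod 31)
Verification: 18 × 20 = 360 = 11 × 31 + 19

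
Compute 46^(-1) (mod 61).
46^(-1) ≡ 4 (mod 61). Verification: 46 × 4 = 184 ≡ 1 (mod 61)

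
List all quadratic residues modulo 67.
QRs mod 67: {1, 4, 6, 9, 10, 14, 15, 16, 17, 19, 21, 22, 23, 24, 25, 26, 29, 33, 35, 36, 37, 39, 40, 47, 49, 54, 55, 56, 59, 60, 62, 64, 65}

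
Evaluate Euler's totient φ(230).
88

Prime factorization: 230 = 2 × 5 × 23
Using the formula φ(n) = n × Π(1 - 1/p) for each prime factor p:
φ(230) = 230 × (1 - 1/2) × (1 - 1/5) × (1 - 1/23)
φ(230) = 88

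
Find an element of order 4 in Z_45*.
8 has order 4 mod 45 since 8^{4} ≡ 1 (mod 45) and no smaller power works.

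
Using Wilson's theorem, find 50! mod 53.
(52)! = (50)! × (51) × (52) ≡ -1 (mod 53). So (50)! ≡ -1 × [(52)(51)]^(-1) ≡ 26 (mod 53)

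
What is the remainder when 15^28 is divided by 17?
Using Fermat: 15^{16} ≡ 1 (mod 17). 28 ≡ 12 (mod 16). So 15^{28} ≡ 15^{12} ≡ 16 (mod 17)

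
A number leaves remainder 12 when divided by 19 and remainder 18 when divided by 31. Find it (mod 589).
M = 19 × 31 = 589. M₁ = 31, y₁ ≡ 8 (mod 19). M₂ = 19, y₂ ≡ 18 (mod 31). y = 12×31×8 + 18×19×18 ≡ 297 (mod 589)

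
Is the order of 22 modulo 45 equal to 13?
No, the actual order is 12, not 13.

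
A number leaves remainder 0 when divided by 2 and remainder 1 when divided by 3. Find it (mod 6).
M = 2 × 3 = 6. M₁ = 3, y₁ ≡ 1 (mod 2). M₂ = 2, y₂ ≡ 2 (mod 3). k = 0×3×1 + 1×2×2 ≡ 4 (mod 6)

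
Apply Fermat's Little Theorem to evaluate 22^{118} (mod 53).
29

By Fermat's Little Theorem, a^(p-1) ≡ 1 (mod p) for prime p and gcd(a, p) = 1
Here p = 53, so 22^52 ≡ 1 (mod 53)
We can reduce the exponent: 118 mod 52 = 14
So 22^118 ≡ 22^14 (mod 53)
Computing: 22^14 mod 53 = 29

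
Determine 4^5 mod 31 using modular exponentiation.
5 = 4 + 1 (binary 101). Repeated squaring mod 31: 4^1 ≡ 4; 4^2 ≡ 4² = 16 ≡ 16; 4^4 ≡ 16² = 256 ≡ 8. Multiply: 4^5 = 4^4 × 4^1 ≡ 8 × 4 (mod 31): 8 × 4 = 32 ≡ 1. So 4^5 ≡ 1 (mod 31).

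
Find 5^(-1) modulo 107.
43

Using Extended Euclidean Algorithm:
gcd(5, 107) = 1
Bezout coefficients: 5 × 43 + 107 × -2 = 1
So 5 × 43 ≡ 1 (mod 107)
The inverse is 43 mod 107 = 43
Verification: 5 × 43 = 215 = 2 × 107 + 1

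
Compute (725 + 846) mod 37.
17

(725 + 846) = 1571
1571 mod 37 = 17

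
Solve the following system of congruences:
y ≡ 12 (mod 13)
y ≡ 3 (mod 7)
38

Using the Chinese Remainder Theorem:
M = product of moduli = 91
For equation 1: M_1 = 7, 7 ≡ 7 (mod 13), inverse of 7 mod 13 is 2 (check: 7 × 2 = 14 ≡ 1 (mod 13))
For equation 2: M_2 = 13, 13 ≡ 6 (mod 7), inverse of 13 mod 7 is 6 (check: 6 × 6 = 36 ≡ 1 (mod 7))
Combine: y ≡ Σ r_i×M_i×(M_i⁻¹ mod m_i) = 12×7×2 + 3×13×6 = 168 + 234 = 402
402 mod 91 = 38
y ≡ 38 (mod 91)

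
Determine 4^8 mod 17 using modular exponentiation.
8 = 8 (binary 1000). Repeated squaring mod 17: 4^1 ≡ 4; 4^2 ≡ 4² = 16 ≡ 16; 4^4 ≡ 16² = 256 ≡ 1; 4^8 ≡ 1² = 1 ≡ 1. So 4^8 ≡ 1 (mod 17).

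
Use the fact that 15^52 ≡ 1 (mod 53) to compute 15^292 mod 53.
By Fermat: 15^{52} ≡ 1 (mod 53). 292 ≡ 32 (mod 52). So 15^{292} ≡ 15^{32} ≡ 24 (mod 53)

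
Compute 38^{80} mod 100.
76

Using successive squaring:
Binary expansion of 80: 1010000
Powers of 38 mod 100 (each is the square of the previous):
  38^1 ≡ 38 (mod 100)
  38^2 ≡ 38² = 1444 ≡ 44 (mod 100)
  38^4 ≡ 44² = 1936 ≡ 36 (mod 100)
  38^8 ≡ 36² = 1296 ≡ 96 (mod 100)
  38^16 ≡ 96² = 9216 ≡ 16 (mod 100)
  38^32 ≡ 16² = 256 ≡ 56 (mod 100)
  38^64 ≡ 56² = 3136 ≡ 36 (mod 100)
80 = 64 + 16, so 38^80 = 38^64 × 38^16 ≡ 36 × 16 (mod 100)
Multiplying step by step:
  36 × 16 = 576 ≡ 76 (mod 100)
Result: 38^80 ≡ 76 (mod 100)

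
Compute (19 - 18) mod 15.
1

(19 - 18) = 1
1 mod 15 = 1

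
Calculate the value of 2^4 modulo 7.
4 = 4 (binary 100). Repeated squaring mod 7: 2^1 ≡ 2; 2^2 ≡ 2² = 4 ≡ 4; 2^4 ≡ 4² = 16 ≡ 2. So 2^4 ≡ 2 (mod 7).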